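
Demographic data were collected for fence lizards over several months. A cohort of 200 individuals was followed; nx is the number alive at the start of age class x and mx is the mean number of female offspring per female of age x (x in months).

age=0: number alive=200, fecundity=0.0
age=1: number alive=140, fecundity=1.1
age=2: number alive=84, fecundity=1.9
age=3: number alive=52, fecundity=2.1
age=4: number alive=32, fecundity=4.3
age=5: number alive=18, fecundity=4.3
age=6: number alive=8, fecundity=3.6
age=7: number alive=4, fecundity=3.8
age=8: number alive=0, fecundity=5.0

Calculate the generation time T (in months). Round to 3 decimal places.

lx = nx/n0 = nx/200: 1, 0.7, 0.42, 0.26, 0.16, 0.09, 0.04, 0.02, 0
lx·mx: 0, 0.77, 0.798, 0.546, 0.688, 0.387, 0.144, 0.076, 0 → R0 = 3.409
x·lx·mx: 0, 0.77, 1.596, 1.638, 2.752, 1.935, 0.864, 0.532, 0 → Σ = 10.087
T = 10.087 / 3.409 = 2.958932… → 2.959

2.959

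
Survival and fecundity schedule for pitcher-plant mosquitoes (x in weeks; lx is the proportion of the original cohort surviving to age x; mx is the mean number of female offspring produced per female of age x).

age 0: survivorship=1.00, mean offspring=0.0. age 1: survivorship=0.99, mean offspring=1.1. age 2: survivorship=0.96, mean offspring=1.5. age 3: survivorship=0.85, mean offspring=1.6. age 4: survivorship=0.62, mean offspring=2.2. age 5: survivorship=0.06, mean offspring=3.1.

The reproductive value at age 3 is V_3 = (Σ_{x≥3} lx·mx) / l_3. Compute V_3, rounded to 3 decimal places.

lx·mx for x ≥ 3: 1.36, 1.364, 0.186 → sum = 2.91
V_3 = 2.91 / l_3 = 2.91 / 0.85 = 3.423529… → 3.424

3.424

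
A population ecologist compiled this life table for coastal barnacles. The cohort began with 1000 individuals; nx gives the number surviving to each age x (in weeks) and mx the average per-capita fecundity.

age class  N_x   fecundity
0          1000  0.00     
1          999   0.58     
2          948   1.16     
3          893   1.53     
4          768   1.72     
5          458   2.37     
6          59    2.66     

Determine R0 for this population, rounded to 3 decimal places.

lx = nx/n0 = nx/1000: 1, 0.999, 0.948, 0.893, 0.768, 0.458, 0.059
lx·mx by age: 0, 0.57942, 1.09968, 1.36629, 1.32096, 1.08546, 0.15694
R0 = Σ lx·mx = 5.60875 → 5.609

5.609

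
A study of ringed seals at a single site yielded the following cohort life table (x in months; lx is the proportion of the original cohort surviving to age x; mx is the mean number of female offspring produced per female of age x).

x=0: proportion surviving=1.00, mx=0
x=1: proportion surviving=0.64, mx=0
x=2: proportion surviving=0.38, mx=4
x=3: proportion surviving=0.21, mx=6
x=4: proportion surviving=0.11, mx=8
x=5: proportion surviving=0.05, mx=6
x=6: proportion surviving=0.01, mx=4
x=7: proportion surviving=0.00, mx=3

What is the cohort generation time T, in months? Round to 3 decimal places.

lx·mx: 0, 0, 1.52, 1.26, 0.88, 0.3, 0.04, 0 → R0 = 4
x·lx·mx: 0, 0, 3.04, 3.78, 3.52, 1.5, 0.24, 0 → Σ = 12.08
T = 12.08 / 4 = 3.02 → 3.020

3.020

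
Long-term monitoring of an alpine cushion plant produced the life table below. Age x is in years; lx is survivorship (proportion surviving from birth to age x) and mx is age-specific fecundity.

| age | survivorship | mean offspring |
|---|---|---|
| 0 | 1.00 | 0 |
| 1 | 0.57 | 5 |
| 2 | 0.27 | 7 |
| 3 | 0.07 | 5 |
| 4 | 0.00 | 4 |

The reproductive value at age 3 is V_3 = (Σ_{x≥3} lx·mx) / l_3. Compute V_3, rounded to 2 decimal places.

lx·mx for x ≥ 3: 0.35, 0 → sum = 0.35
V_3 = 0.35 / l_3 = 0.35 / 0.07 = 5 → 5.00

5.00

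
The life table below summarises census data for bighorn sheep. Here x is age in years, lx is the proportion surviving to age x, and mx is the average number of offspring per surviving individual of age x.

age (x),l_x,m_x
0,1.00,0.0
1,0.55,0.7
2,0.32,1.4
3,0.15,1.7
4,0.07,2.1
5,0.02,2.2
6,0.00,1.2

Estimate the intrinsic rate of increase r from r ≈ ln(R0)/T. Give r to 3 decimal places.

0.110

R0 = Σ lx·mx = 0 + 0.385 + 0.448 + 0.255 + 0.147 + 0.044 + 0 = 1.279
Σ x·lx·mx = 2.854; T = 2.854/1.279 = 2.23143…
r ≈ ln(R0)/T = ln(1.279)/2.23143… = 0.11028… → 0.110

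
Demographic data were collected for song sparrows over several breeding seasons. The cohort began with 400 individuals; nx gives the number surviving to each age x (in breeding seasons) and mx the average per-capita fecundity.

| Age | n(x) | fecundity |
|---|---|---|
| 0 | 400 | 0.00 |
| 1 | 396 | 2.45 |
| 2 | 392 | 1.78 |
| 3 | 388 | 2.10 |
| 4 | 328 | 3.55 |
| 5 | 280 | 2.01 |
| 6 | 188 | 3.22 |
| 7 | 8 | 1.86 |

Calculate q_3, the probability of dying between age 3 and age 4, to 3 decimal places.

lx = nx/n0 = nx/400: 1, 0.99, 0.98, 0.97, 0.82, 0.7, 0.47, 0.02
q_3 = (l_3 − l_4) / l_3 = (0.97 − 0.82) / 0.97
     = 0.15 / 0.97 = 0.154639… → 0.155

0.155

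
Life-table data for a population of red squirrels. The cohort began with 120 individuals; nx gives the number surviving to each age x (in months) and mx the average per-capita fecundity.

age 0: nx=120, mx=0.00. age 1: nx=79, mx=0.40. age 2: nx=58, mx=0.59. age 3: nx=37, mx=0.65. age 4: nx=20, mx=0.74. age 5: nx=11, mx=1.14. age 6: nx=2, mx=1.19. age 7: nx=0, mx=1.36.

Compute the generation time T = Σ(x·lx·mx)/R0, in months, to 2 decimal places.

2.58

lx = nx/n0 = nx/120: 1, 0.65833…, 0.48333…, 0.30833…, 0.16667…, 0.09167…, 0.01667…, 0
lx·mx: 0, 0.263333…, 0.285167…, 0.200417…, 0.123333…, 0.1045…, 0.019833…, 0 → R0 = 0.996583…
x·lx·mx: 0, 0.263333…, 0.570333…, 0.60125…, 0.493333…, 0.5225…, 0.119…, 0 → Σ = 2.56975…
T = 2.56975… / 0.996583… = 2.57856… → 2.58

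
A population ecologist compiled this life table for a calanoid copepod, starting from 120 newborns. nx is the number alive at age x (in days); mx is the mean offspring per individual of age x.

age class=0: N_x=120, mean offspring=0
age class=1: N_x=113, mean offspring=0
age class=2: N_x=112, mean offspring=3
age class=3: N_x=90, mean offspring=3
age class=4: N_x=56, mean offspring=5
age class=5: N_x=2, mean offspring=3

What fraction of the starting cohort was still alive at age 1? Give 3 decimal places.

0.942

l_1 = n_1/n_0 = 113/120 = 0.941667… → 0.942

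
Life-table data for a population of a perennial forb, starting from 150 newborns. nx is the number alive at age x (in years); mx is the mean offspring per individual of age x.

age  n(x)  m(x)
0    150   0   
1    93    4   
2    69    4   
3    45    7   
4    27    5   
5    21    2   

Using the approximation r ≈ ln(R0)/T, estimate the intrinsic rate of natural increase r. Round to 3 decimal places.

0.883

lx = nx/n0 = nx/150: 1, 0.62, 0.46, 0.3, 0.18, 0.14
R0 = Σ lx·mx = 0 + 2.48 + 1.84 + 2.1 + 0.9 + 0.28 = 7.6
Σ x·lx·mx = 17.46; T = 17.46/7.6 = 2.29737…
r ≈ ln(R0)/T = ln(7.6)/2.29737… = 0.88281… → 0.883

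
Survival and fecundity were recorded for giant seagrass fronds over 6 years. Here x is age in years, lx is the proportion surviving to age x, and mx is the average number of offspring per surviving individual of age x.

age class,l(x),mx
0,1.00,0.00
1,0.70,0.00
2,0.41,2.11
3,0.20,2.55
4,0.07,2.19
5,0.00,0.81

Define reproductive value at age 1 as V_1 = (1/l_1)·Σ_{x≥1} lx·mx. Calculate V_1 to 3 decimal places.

2.183

lx·mx for x ≥ 1: 0, 0.8651, 0.51, 0.1533, 0 → sum = 1.5284
V_1 = 1.5284 / l_1 = 1.5284 / 0.7 = 2.183429… → 2.183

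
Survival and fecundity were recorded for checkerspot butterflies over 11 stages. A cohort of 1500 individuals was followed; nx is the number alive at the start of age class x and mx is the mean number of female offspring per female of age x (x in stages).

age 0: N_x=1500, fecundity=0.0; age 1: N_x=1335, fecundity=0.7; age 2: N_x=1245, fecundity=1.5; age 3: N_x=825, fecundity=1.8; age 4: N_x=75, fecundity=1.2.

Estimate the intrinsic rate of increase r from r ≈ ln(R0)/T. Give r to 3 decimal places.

lx = nx/n0 = nx/1500: 1, 0.89, 0.83, 0.55, 0.05
R0 = Σ lx·mx = 0 + 0.623 + 1.245 + 0.99 + 0.06 = 2.918
Σ x·lx·mx = 6.323; T = 6.323/2.918 = 2.1669…
r ≈ ln(R0)/T = ln(2.918)/2.1669… = 0.49421… → 0.494

0.494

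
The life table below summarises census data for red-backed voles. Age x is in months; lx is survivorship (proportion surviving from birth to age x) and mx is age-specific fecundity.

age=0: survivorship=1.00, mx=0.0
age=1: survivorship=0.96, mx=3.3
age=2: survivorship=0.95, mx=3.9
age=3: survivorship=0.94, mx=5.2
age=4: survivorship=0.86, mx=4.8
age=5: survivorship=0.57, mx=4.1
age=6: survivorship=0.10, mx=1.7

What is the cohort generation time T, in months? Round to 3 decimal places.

lx·mx: 0, 3.168, 3.705, 4.888, 4.128, 2.337, 0.17 → R0 = 18.396
x·lx·mx: 0, 3.168, 7.41, 14.664, 16.512, 11.685, 1.02 → Σ = 54.459
T = 54.459 / 18.396 = 2.960372… → 2.960

2.960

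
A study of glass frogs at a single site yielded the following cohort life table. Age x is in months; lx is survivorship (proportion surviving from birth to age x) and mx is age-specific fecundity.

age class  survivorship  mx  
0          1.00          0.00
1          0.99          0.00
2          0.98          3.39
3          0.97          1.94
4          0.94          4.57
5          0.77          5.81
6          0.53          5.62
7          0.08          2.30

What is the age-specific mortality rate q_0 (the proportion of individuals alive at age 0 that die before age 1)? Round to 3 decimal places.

0.010

q_0 = (l_0 − l_1) / l_0 = (1 − 0.99) / 1
     = 0.01 / 1 = 0.01 → 0.010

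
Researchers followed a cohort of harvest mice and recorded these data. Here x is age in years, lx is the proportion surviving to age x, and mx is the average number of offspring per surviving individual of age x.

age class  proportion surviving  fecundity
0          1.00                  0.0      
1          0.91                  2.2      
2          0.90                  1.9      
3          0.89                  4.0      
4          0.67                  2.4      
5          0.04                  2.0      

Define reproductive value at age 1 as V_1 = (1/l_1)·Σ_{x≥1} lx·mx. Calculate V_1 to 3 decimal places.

lx·mx for x ≥ 1: 2.002, 1.71, 3.56, 1.608, 0.08 → sum = 8.96
V_1 = 8.96 / l_1 = 8.96 / 0.91 = 9.846154… → 9.846

9.846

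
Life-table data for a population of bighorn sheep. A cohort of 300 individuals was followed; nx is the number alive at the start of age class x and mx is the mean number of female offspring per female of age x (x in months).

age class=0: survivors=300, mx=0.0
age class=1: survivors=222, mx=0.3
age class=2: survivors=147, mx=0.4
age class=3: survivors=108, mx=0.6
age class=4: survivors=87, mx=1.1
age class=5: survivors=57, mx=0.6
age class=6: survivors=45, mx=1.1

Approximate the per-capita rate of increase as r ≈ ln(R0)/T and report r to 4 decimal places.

lx = nx/n0 = nx/300: 1, 0.74, 0.49, 0.36, 0.29, 0.19, 0.15
R0 = Σ lx·mx = 0 + 0.222 + 0.196 + 0.216 + 0.319 + 0.114 + 0.165 = 1.232
Σ x·lx·mx = 4.098; T = 4.098/1.232 = 3.3263…
r ≈ ln(R0)/T = ln(1.232)/3.3263… = 0.062724… → 0.0627

0.0627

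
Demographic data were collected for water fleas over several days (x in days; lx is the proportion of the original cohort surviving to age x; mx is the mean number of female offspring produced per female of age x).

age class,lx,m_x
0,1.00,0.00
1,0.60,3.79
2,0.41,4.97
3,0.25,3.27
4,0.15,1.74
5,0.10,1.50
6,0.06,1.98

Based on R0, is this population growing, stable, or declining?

growing

R0 = Σ lx·mx = 0 + 2.274 + 2.0377 + 0.8175 + 0.261 + 0.15 + 0.1188 = 5.659
R0 > 1, so the population is growing.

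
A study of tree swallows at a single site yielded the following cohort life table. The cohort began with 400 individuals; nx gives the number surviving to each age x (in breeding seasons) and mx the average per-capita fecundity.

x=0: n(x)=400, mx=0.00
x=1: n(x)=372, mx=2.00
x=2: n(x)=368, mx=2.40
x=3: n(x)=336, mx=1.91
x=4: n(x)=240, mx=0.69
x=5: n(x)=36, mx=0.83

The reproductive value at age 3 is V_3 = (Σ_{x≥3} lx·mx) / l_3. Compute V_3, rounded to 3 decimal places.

2.492

lx = nx/n0 = nx/400: 1, 0.93, 0.92, 0.84, 0.6, 0.09
lx·mx for x ≥ 3: 1.6044, 0.414, 0.0747 → sum = 2.0931
V_3 = 2.0931 / l_3 = 2.0931 / 0.84 = 2.491786… → 2.492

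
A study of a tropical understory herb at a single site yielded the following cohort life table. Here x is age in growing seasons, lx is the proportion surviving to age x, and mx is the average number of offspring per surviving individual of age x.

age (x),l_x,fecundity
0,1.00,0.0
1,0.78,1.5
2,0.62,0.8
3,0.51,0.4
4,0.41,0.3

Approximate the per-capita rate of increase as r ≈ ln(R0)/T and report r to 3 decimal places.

R0 = Σ lx·mx = 0 + 1.17 + 0.496 + 0.204 + 0.123 = 1.993
Σ x·lx·mx = 3.266; T = 3.266/1.993 = 1.63874…
r ≈ ln(R0)/T = ln(1.993)/1.63874… = 0.42084… → 0.421

0.421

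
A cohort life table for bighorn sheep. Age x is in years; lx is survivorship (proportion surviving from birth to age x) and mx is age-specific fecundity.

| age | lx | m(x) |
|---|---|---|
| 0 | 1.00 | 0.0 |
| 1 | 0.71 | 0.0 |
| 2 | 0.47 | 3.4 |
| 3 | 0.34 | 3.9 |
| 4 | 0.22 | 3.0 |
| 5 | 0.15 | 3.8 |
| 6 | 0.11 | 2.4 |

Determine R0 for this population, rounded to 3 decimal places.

lx·mx by age: 0, 0, 1.598, 1.326, 0.66, 0.57, 0.264
R0 = Σ lx·mx = 4.418 → 4.418

4.418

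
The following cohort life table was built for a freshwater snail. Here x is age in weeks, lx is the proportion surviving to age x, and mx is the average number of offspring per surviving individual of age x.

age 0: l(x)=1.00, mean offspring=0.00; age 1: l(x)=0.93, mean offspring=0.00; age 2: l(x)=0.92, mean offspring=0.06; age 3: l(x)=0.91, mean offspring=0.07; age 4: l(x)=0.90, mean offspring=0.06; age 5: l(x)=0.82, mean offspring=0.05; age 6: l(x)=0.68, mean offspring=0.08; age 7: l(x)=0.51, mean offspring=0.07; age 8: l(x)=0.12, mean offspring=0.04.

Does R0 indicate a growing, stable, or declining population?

declining

R0 = Σ lx·mx = 0 + 0 + 0.0552 + 0.0637 + 0.054 + 0.041 + 0.0544 + 0.0357 + 0.0048 = 0.3088
R0 < 1, so the population is declining.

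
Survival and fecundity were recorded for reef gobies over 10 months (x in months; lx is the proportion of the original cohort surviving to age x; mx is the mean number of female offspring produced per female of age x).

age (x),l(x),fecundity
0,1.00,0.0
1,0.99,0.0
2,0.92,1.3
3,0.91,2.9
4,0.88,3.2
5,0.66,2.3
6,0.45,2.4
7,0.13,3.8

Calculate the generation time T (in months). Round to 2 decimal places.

4.01

lx·mx: 0, 0, 1.196, 2.639, 2.816, 1.518, 1.08, 0.494 → R0 = 9.743
x·lx·mx: 0, 0, 2.392, 7.917, 11.264, 7.59, 6.48, 3.458 → Σ = 39.101
T = 39.101 / 9.743 = 4.01324… → 4.01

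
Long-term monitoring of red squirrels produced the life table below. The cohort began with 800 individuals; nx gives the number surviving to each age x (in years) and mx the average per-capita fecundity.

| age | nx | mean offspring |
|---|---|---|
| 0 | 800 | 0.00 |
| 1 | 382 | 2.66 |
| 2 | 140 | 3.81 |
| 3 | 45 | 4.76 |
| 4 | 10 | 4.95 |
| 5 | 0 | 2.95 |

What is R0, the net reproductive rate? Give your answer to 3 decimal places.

lx = nx/n0 = nx/800: 1, 0.4775, 0.175, 0.05625, 0.0125, 0
lx·mx by age: 0, 1.27015, 0.66675, 0.26775…, 0.061875, 0
R0 = Σ lx·mx = 2.266525… → 2.267

2.267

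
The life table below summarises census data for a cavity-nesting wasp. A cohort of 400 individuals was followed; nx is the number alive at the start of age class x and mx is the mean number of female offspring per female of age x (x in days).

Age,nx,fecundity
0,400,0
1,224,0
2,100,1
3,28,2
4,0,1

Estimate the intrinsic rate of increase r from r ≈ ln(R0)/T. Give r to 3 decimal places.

lx = nx/n0 = nx/400: 1, 0.56, 0.25, 0.07, 0
R0 = Σ lx·mx = 0 + 0 + 0.25 + 0.14 + 0 = 0.39
Σ x·lx·mx = 0.92; T = 0.92/0.39 = 2.35897…
r ≈ ln(R0)/T = ln(0.39)/2.35897… = -0.39916… → -0.399

-0.399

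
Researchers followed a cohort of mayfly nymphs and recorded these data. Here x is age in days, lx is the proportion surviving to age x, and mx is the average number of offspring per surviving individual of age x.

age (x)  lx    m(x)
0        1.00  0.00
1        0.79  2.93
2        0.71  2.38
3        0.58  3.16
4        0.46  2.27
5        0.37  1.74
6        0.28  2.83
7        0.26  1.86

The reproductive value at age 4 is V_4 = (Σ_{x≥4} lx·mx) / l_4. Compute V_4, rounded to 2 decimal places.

lx·mx for x ≥ 4: 1.0442, 0.6438, 0.7924, 0.4836 → sum = 2.964
V_4 = 2.964 / l_4 = 2.964 / 0.46 = 6.443478… → 6.44

6.44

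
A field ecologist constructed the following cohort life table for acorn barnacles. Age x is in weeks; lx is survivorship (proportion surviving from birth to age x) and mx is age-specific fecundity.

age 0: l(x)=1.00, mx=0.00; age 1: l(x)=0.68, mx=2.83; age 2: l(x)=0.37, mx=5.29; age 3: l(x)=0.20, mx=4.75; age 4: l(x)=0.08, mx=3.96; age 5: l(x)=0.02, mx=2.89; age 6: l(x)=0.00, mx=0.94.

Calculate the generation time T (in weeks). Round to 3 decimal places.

1.968

lx·mx: 0, 1.9244, 1.9573, 0.95, 0.3168, 0.0578, 0 → R0 = 5.2063
x·lx·mx: 0, 1.9244, 3.9146, 2.85, 1.2672, 0.289, 0 → Σ = 10.2452
T = 10.2452 / 5.2063 = 1.967847… → 1.968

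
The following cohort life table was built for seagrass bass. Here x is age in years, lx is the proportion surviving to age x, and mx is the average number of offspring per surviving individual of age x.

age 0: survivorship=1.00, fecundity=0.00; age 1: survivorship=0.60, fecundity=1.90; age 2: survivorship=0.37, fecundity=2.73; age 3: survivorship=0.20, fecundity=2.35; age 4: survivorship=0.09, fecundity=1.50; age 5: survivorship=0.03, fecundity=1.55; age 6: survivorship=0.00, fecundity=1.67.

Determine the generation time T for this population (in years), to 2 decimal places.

1.91

lx·mx: 0, 1.14, 1.0101, 0.47, 0.135, 0.0465, 0 → R0 = 2.8016
x·lx·mx: 0, 1.14, 2.0202, 1.41, 0.54, 0.2325, 0 → Σ = 5.3427
T = 5.3427 / 2.8016 = 1.907017… → 1.91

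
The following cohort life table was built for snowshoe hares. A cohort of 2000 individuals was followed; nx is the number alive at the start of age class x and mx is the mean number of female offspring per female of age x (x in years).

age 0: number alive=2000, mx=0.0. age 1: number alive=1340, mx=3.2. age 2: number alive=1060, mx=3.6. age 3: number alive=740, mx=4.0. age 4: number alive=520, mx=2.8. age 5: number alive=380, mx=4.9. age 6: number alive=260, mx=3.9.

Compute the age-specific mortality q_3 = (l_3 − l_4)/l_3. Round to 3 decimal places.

0.297

lx = nx/n0 = nx/2000: 1, 0.67, 0.53, 0.37, 0.26, 0.19, 0.13
q_3 = (l_3 − l_4) / l_3 = (0.37 − 0.26) / 0.37
     = 0.11 / 0.37 = 0.297297… → 0.297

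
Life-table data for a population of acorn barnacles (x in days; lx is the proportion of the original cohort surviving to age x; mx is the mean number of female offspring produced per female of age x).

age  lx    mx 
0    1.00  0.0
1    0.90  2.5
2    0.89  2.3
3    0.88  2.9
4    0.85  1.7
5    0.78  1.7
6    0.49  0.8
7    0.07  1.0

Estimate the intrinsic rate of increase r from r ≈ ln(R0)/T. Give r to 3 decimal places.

0.796

R0 = Σ lx·mx = 0 + 2.25 + 2.047 + 2.552 + 1.445 + 1.326 + 0.392 + 0.07 = 10.082
Σ x·lx·mx = 29.252; T = 29.252/10.082 = 2.90141…
r ≈ ln(R0)/T = ln(10.082)/2.90141… = 0.79642… → 0.796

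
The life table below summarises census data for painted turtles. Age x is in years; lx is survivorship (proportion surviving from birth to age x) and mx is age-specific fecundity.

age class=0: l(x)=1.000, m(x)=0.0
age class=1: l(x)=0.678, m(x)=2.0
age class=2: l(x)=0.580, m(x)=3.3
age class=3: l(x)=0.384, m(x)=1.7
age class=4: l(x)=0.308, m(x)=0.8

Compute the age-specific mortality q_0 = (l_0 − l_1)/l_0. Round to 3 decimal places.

q_0 = (l_0 − l_1) / l_0 = (1 − 0.678) / 1
     = 0.322 / 1 = 0.322 → 0.322

0.322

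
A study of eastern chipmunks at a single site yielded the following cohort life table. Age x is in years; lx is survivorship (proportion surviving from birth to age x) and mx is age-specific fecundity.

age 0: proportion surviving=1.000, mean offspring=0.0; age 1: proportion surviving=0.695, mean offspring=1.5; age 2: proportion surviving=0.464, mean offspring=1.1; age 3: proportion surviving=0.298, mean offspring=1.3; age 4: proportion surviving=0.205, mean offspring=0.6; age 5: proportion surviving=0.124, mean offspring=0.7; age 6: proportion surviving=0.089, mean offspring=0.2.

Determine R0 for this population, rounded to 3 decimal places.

lx·mx by age: 0, 1.0425, 0.5104, 0.3874, 0.123, 0.0868, 0.0178
R0 = Σ lx·mx = 2.1679 → 2.168

2.168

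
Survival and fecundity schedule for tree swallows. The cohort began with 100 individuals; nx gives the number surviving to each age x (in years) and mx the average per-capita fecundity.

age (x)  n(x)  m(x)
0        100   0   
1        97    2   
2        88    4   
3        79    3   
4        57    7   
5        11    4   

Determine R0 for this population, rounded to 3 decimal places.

lx = nx/n0 = nx/100: 1, 0.97, 0.88, 0.79, 0.57, 0.11
lx·mx by age: 0, 1.94, 3.52, 2.37, 3.99, 0.44
R0 = Σ lx·mx = 12.26 → 12.260

12.260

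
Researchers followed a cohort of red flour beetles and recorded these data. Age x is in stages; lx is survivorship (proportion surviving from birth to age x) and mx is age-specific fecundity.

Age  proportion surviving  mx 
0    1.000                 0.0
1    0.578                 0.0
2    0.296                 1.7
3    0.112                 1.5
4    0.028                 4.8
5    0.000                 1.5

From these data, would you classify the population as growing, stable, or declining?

R0 = Σ lx·mx = 0 + 0 + 0.5032 + 0.168 + 0.1344 + 0 = 0.8056
R0 < 1, so the population is declining.

declining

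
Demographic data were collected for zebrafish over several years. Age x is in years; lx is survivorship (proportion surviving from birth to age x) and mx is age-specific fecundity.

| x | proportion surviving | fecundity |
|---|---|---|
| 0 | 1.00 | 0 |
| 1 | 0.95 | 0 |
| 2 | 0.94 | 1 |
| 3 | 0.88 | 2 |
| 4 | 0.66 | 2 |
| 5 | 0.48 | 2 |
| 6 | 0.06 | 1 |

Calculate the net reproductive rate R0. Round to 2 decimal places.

lx·mx by age: 0, 0, 0.94, 1.76, 1.32, 0.96, 0.06
R0 = Σ lx·mx = 5.04 → 5.04

5.04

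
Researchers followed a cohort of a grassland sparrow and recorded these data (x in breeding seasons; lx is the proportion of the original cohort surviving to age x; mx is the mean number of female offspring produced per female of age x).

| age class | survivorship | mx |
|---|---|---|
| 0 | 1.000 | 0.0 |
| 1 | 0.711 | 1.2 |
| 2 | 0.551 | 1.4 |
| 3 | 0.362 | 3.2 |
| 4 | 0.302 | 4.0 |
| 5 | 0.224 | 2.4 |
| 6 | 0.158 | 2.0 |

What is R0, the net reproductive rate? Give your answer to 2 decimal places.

lx·mx by age: 0, 0.8532, 0.7714, 1.1584, 1.208, 0.5376, 0.316
R0 = Σ lx·mx = 4.8446 → 4.84

4.84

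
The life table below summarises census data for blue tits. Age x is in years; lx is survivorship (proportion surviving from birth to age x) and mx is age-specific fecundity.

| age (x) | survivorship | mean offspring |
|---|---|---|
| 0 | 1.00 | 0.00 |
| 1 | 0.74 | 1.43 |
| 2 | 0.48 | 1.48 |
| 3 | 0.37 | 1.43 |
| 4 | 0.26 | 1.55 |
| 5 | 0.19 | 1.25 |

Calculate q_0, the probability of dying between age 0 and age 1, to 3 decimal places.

0.260

q_0 = (l_0 − l_1) / l_0 = (1 − 0.74) / 1
     = 0.26 / 1 = 0.26 → 0.260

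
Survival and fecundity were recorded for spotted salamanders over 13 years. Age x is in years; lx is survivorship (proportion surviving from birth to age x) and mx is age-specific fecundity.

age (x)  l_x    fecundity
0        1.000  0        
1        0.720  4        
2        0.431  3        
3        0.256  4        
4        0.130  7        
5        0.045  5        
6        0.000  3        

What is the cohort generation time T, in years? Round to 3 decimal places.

lx·mx: 0, 2.88, 1.293, 1.024, 0.91, 0.225, 0 → R0 = 6.332
x·lx·mx: 0, 2.88, 2.586, 3.072, 3.64, 1.125, 0 → Σ = 13.303
T = 13.303 / 6.332 = 2.100916… → 2.101

2.101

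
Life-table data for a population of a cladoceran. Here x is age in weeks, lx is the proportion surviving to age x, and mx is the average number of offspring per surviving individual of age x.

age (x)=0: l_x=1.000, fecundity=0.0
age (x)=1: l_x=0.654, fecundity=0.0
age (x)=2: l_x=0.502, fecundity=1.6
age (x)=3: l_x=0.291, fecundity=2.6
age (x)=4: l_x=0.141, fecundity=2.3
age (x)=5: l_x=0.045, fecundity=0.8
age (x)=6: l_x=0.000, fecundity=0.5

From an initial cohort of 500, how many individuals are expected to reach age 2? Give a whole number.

251

Expected survivors = N0 · l_2 = 500 × 0.502 = 251 → 251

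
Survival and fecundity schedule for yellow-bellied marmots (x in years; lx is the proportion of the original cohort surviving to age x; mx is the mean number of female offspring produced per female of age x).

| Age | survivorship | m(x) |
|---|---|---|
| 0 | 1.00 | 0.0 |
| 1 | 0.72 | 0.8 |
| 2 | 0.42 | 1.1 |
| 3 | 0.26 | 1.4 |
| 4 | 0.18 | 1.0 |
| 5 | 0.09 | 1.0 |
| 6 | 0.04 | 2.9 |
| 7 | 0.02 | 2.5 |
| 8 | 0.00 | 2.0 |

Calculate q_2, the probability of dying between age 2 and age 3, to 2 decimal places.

q_2 = (l_2 − l_3) / l_2 = (0.42 − 0.26) / 0.42
     = 0.16 / 0.42 = 0.380952… → 0.38

0.38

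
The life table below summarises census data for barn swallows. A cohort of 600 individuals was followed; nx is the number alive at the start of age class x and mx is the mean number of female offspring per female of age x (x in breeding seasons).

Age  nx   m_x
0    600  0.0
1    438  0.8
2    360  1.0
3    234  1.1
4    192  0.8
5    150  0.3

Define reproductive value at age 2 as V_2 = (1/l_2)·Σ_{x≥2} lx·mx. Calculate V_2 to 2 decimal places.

2.27

lx = nx/n0 = nx/600: 1, 0.73, 0.6, 0.39, 0.32, 0.25
lx·mx for x ≥ 2: 0.6, 0.429, 0.256, 0.075 → sum = 1.36
V_2 = 1.36 / l_2 = 1.36 / 0.6 = 2.266667… → 2.27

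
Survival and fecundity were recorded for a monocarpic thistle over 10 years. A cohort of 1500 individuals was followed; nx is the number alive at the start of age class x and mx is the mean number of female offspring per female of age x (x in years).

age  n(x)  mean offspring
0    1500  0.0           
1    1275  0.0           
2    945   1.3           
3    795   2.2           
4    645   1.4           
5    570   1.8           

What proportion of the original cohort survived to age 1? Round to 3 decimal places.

l_1 = n_1/n_0 = 1275/1500 = 0.85 → 0.850

0.850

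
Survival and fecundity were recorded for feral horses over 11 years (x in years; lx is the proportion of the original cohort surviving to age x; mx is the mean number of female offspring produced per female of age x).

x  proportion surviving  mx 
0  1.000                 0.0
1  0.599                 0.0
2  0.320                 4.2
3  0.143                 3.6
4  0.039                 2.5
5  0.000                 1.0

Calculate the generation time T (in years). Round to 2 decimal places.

2.36

lx·mx: 0, 0, 1.344, 0.5148, 0.0975, 0 → R0 = 1.9563
x·lx·mx: 0, 0, 2.688, 1.5444, 0.39, 0 → Σ = 4.6224
T = 4.6224 / 1.9563 = 2.362828… → 2.36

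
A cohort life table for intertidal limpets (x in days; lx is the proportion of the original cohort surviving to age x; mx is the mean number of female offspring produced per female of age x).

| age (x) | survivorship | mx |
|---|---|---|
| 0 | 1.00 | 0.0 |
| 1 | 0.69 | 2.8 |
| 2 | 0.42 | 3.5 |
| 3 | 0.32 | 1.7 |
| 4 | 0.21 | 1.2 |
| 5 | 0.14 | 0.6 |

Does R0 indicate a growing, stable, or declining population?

growing

R0 = Σ lx·mx = 0 + 1.932 + 1.47 + 0.544 + 0.252 + 0.084 = 4.282
R0 > 1, so the population is growing.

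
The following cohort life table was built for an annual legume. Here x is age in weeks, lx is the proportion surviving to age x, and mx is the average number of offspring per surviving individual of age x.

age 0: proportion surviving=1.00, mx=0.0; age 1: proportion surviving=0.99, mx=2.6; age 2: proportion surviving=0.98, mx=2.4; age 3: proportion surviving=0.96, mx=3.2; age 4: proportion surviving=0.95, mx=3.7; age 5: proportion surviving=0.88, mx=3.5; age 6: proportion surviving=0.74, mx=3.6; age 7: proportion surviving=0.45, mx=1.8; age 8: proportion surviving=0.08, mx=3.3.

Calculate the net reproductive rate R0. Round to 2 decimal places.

lx·mx by age: 0, 2.574, 2.352, 3.072, 3.515, 3.08, 2.664, 0.81, 0.264
R0 = Σ lx·mx = 18.331 → 18.33

18.33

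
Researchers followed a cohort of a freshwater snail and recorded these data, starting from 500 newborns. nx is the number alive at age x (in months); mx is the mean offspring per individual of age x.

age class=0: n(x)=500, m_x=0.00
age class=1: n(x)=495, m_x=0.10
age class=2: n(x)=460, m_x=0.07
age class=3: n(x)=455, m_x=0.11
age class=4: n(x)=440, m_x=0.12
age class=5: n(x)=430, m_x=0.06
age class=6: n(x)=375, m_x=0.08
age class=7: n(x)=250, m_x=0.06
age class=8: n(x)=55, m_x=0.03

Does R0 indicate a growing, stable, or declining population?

declining

lx = nx/n0 = nx/500: 1, 0.99, 0.92, 0.91, 0.88, 0.86, 0.75, 0.5, 0.11
R0 = Σ lx·mx = 0 + 0.099 + 0.0644 + 0.1001 + 0.1056 + 0.0516 + 0.06 + 0.03 + 0.0033 = 0.514
R0 < 1, so the population is declining.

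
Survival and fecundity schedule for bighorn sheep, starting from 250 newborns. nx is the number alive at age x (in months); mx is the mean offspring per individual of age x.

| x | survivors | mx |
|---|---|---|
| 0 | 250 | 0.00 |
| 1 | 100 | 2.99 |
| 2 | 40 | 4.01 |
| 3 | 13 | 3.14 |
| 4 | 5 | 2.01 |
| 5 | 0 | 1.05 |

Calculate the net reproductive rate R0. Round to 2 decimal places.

2.04

lx = nx/n0 = nx/250: 1, 0.4, 0.16, 0.052, 0.02, 0
lx·mx by age: 0, 1.196, 0.6416, 0.16328, 0.0402, 0
R0 = Σ lx·mx = 2.04108 → 2.04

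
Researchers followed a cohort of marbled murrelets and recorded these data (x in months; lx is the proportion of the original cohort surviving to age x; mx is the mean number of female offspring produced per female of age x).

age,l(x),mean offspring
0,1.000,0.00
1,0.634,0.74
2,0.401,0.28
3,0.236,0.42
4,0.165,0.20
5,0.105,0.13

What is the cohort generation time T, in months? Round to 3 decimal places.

lx·mx: 0, 0.46916, 0.11228, 0.09912, 0.033, 0.01365 → R0 = 0.72721
x·lx·mx: 0, 0.46916, 0.22456, 0.29736, 0.132, 0.06825 → Σ = 1.19133
T = 1.19133 / 0.72721 = 1.63822… → 1.638

1.638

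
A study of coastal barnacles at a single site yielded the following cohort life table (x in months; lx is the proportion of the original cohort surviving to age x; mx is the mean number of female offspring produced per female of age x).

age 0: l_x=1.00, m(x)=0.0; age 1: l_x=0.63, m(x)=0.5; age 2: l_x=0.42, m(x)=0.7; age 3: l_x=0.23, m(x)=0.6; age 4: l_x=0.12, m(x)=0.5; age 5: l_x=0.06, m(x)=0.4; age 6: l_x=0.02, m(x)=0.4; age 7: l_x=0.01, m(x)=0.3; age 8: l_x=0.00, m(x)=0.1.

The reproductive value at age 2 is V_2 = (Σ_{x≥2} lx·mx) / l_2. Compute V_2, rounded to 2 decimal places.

1.25

lx·mx for x ≥ 2: 0.294, 0.138, 0.06, 0.024, 0.008, 0.003, 0 → sum = 0.527
V_2 = 0.527 / l_2 = 0.527 / 0.42 = 1.254762… → 1.25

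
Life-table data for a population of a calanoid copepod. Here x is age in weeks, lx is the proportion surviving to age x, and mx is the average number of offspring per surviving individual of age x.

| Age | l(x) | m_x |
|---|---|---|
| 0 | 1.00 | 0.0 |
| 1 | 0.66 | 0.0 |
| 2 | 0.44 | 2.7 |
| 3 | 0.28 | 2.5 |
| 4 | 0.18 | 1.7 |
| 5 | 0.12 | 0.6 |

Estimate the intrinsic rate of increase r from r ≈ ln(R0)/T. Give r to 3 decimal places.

R0 = Σ lx·mx = 0 + 0 + 1.188 + 0.7 + 0.306 + 0.072 = 2.266
Σ x·lx·mx = 6.06; T = 6.06/2.266 = 2.67432…
r ≈ ln(R0)/T = ln(2.266)/2.67432… = 0.30588… → 0.306

0.306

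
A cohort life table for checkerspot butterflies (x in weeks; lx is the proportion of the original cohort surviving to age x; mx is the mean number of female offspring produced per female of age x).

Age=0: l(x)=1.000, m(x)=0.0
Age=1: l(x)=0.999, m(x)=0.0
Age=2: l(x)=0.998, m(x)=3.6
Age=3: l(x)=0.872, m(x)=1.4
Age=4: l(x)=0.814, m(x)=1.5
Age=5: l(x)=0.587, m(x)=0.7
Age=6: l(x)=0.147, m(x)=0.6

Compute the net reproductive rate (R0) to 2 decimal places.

6.53

lx·mx by age: 0, 0, 3.5928, 1.2208, 1.221, 0.4109, 0.0882
R0 = Σ lx·mx = 6.5337 → 6.53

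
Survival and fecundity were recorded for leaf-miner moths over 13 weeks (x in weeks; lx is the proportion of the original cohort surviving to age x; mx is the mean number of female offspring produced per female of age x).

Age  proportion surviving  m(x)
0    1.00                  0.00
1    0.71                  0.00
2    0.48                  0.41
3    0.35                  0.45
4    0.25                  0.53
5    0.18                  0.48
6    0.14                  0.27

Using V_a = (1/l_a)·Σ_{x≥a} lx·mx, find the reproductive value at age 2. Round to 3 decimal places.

1.273

lx·mx for x ≥ 2: 0.1968, 0.1575, 0.1325, 0.0864, 0.0378 → sum = 0.611
V_2 = 0.611 / l_2 = 0.611 / 0.48 = 1.272917… → 1.273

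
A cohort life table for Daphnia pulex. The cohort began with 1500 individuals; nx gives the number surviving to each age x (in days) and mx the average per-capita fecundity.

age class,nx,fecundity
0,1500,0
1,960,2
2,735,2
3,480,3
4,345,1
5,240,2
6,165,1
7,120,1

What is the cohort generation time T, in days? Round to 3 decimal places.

lx = nx/n0 = nx/1500: 1, 0.64, 0.49, 0.32, 0.23, 0.16, 0.11, 0.08
lx·mx: 0, 1.28, 0.98, 0.96, 0.23, 0.32, 0.11, 0.08 → R0 = 3.96
x·lx·mx: 0, 1.28, 1.96, 2.88, 0.92, 1.6, 0.66, 0.56 → Σ = 9.86
T = 9.86 / 3.96 = 2.489899… → 2.490

2.490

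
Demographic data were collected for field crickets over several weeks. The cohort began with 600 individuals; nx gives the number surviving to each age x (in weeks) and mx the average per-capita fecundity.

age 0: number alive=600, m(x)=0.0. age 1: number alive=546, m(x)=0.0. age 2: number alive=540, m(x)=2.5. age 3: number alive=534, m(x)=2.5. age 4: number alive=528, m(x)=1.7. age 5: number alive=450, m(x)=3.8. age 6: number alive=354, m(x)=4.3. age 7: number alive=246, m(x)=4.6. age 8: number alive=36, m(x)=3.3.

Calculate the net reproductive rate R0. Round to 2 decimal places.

13.44

lx = nx/n0 = nx/600: 1, 0.91, 0.9, 0.89, 0.88, 0.75, 0.59, 0.41, 0.06
lx·mx by age: 0, 0, 2.25, 2.225, 1.496, 2.85, 2.537, 1.886, 0.198
R0 = Σ lx·mx = 13.442 → 13.44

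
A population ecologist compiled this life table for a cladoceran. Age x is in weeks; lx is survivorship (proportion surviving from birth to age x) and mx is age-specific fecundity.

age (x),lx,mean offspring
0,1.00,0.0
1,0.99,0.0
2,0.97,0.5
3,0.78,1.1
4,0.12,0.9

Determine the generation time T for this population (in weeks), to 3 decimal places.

lx·mx: 0, 0, 0.485, 0.858, 0.108 → R0 = 1.451
x·lx·mx: 0, 0, 0.97, 2.574, 0.432 → Σ = 3.976
T = 3.976 / 1.451 = 2.740179… → 2.740

2.740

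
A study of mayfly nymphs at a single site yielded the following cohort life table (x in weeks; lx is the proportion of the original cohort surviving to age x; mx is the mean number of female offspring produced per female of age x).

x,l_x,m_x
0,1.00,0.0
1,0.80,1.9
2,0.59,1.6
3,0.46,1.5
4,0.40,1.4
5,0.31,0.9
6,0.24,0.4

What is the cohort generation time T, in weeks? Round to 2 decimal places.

2.37

lx·mx: 0, 1.52, 0.944, 0.69, 0.56, 0.279, 0.096 → R0 = 4.089
x·lx·mx: 0, 1.52, 1.888, 2.07, 2.24, 1.395, 0.576 → Σ = 9.689
T = 9.689 / 4.089 = 2.369528… → 2.37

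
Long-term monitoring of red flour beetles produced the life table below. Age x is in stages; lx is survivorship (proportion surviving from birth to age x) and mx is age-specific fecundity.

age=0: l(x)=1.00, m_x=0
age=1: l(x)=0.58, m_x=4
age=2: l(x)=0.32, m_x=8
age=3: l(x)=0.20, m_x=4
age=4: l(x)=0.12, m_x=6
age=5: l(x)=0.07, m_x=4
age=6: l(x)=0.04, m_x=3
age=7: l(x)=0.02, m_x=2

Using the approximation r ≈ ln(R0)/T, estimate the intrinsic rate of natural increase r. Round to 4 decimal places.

R0 = Σ lx·mx = 0 + 2.32 + 2.56 + 0.8 + 0.72 + 0.28 + 0.12 + 0.04 = 6.84
Σ x·lx·mx = 15.12; T = 15.12/6.84 = 2.21053…
r ≈ ln(R0)/T = ln(6.84)/2.21053… = 0.869833… → 0.8698

0.8698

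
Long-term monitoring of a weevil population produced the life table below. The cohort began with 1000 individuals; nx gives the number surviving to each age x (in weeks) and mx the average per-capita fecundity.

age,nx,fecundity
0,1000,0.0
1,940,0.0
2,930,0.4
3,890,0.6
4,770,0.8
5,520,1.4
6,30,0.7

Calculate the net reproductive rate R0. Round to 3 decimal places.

lx = nx/n0 = nx/1000: 1, 0.94, 0.93, 0.89, 0.77, 0.52, 0.03
lx·mx by age: 0, 0, 0.372, 0.534, 0.616, 0.728, 0.021
R0 = Σ lx·mx = 2.271 → 2.271

2.271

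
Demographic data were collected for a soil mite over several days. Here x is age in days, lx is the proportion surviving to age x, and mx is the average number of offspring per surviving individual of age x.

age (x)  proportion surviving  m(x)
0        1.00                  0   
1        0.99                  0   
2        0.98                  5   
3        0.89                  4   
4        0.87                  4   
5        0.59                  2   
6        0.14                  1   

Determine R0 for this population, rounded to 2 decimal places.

lx·mx by age: 0, 0, 4.9, 3.56, 3.48, 1.18, 0.14
R0 = Σ lx·mx = 13.26 → 13.26

13.26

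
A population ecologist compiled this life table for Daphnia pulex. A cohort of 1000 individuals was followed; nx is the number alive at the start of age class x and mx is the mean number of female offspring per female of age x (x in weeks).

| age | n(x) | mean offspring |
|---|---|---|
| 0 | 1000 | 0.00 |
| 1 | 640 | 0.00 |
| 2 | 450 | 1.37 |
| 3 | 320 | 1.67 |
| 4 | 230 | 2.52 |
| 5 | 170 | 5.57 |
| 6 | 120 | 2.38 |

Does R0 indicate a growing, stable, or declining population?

lx = nx/n0 = nx/1000: 1, 0.64, 0.45, 0.32, 0.23, 0.17, 0.12
R0 = Σ lx·mx = 0 + 0 + 0.6165 + 0.5344 + 0.5796 + 0.9469 + 0.2856 = 2.963
R0 > 1, so the population is growing.

growing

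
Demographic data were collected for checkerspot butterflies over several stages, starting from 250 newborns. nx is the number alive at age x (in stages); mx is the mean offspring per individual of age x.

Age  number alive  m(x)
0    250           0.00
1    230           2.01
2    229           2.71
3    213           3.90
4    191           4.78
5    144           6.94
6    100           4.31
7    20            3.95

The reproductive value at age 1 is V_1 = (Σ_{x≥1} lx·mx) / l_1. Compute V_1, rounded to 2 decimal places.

lx = nx/n0 = nx/250: 1, 0.92, 0.916, 0.852, 0.764, 0.576, 0.4, 0.08
lx·mx for x ≥ 1: 1.8492, 2.48236, 3.3228, 3.65192, 3.99744, 1.724, 0.316 → sum = 17.34372
V_1 = 17.34372 / l_1 = 17.34372 / 0.92 = 18.85187… → 18.85

18.85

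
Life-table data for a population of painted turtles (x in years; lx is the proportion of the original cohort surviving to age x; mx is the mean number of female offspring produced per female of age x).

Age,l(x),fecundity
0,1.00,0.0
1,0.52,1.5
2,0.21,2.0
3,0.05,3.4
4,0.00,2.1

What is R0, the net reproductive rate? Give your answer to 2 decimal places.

lx·mx by age: 0, 0.78, 0.42, 0.17, 0
R0 = Σ lx·mx = 1.37 → 1.37

1.37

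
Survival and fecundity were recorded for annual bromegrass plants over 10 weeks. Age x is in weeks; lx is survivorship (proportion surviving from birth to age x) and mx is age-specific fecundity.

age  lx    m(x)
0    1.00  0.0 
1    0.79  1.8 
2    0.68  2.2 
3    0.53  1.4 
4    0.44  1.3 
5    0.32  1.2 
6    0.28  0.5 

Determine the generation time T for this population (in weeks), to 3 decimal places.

2.458

lx·mx: 0, 1.422, 1.496, 0.742, 0.572, 0.384, 0.14 → R0 = 4.756
x·lx·mx: 0, 1.422, 2.992, 2.226, 2.288, 1.92, 0.84 → Σ = 11.688
T = 11.688 / 4.756 = 2.457527… → 2.458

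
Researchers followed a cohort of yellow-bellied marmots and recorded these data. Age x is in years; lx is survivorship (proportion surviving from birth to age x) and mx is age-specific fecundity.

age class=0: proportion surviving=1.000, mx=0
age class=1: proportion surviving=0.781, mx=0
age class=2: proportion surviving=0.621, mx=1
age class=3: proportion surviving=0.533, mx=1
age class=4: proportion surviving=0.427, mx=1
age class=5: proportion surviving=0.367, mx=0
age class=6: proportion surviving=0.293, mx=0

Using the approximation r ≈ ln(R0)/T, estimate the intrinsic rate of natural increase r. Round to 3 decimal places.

R0 = Σ lx·mx = 0 + 0 + 0.621 + 0.533 + 0.427 + 0 + 0 = 1.581
Σ x·lx·mx = 4.549; T = 4.549/1.581 = 2.87729…
r ≈ ln(R0)/T = ln(1.581)/2.87729… = 0.1592… → 0.159

0.159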